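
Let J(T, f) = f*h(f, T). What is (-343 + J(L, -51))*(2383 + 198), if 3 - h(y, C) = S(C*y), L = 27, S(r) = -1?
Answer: -1411807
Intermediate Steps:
h(y, C) = 4 (h(y, C) = 3 - 1*(-1) = 3 + 1 = 4)
J(T, f) = 4*f (J(T, f) = f*4 = 4*f)
(-343 + J(L, -51))*(2383 + 198) = (-343 + 4*(-51))*(2383 + 198) = (-343 - 204)*2581 = -547*2581 = -1411807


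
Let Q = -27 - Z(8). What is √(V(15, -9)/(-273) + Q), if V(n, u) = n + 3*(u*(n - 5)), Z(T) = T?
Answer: 10*I*√2821/91 ≈ 5.8366*I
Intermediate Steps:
V(n, u) = n + 3*u*(-5 + n) (V(n, u) = n + 3*(u*(-5 + n)) = n + 3*u*(-5 + n))
Q = -35 (Q = -27 - 1*8 = -27 - 8 = -35)
√(V(15, -9)/(-273) + Q) = √((15 - 15*(-9) + 3*15*(-9))/(-273) - 35) = √((15 + 135 - 405)*(-1/273) - 35) = √(-255*(-1/273) - 35) = √(85/91 - 35) = √(-3100/91) = 10*I*√2821/91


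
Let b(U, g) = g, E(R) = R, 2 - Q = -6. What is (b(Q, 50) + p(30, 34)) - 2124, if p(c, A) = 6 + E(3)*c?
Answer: -1978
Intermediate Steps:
Q = 8 (Q = 2 - 1*(-6) = 2 + 6 = 8)
p(c, A) = 6 + 3*c
(b(Q, 50) + p(30, 34)) - 2124 = (50 + (6 + 3*30)) - 2124 = (50 + (6 + 90)) - 2124 = (50 + 96) - 2124 = 146 - 2124 = -1978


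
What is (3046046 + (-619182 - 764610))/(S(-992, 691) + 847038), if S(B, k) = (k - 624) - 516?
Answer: 1662254/846589 ≈ 1.9635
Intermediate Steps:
S(B, k) = -1140 + k (S(B, k) = (-624 + k) - 516 = -1140 + k)
(3046046 + (-619182 - 764610))/(S(-992, 691) + 847038) = (3046046 + (-619182 - 764610))/((-1140 + 691) + 847038) = (3046046 - 1383792)/(-449 + 847038) = 1662254/846589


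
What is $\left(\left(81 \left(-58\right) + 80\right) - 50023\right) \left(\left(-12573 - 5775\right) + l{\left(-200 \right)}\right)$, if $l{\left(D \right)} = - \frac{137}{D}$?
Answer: $\frac{200503127783}{200} \approx 1.0025 \cdot 10^{9}$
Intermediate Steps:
$\left(\left(81 \left(-58\right) + 80\right) - 50023\right) \left(\left(-12573 - 5775\right) + l{\left(-200 \right)}\right) = \left(\left(81 \left(-58\right) + 80\right) - 50023\right) \left(\left(-12573 - 5775\right) - \frac{137}{-200}\right) = \left(\left(-4698 + 80\right) - 50023\right) \left(\left(-12573 - 5775\right) - - \frac{137}{200}\right) = \left(-4618 - 50023\right) \left(-18348 + \frac{137}{200}\right) = \left(-54641\right) \left(- \frac{3669463}{200}\right) = \frac{200503127783}{200}$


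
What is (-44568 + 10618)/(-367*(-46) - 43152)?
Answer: 3395/2627 ≈ 1.2923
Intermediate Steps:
(-44568 + 10618)/(-367*(-46) - 43152) = -33950/(16882 - 43152) = -33950/(-26270) = -33950*(-1/26270) = 3395/2627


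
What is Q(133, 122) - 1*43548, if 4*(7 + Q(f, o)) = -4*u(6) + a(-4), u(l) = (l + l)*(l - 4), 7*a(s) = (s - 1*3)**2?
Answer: -174309/4 ≈ -43577.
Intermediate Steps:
a(s) = (-3 + s)**2/7 (a(s) = (s - 1*3)**2/7 = (s - 3)**2/7 = (-3 + s)**2/7)
u(l) = 2*l*(-4 + l) (u(l) = (2*l)*(-4 + l) = 2*l*(-4 + l))
Q(f, o) = -117/4 (Q(f, o) = -7 + (-8*6*(-4 + 6) + (-3 - 4)**2/7)/4 = -7 + (-8*6*2 + (1/7)*(-7)**2)/4 = -7 + (-4*24 + (1/7)*49)/4 = -7 + (-96 + 7)/4 = -7 + (1/4)*(-89) = -7 - 89/4 = -117/4)
Q(133, 122) - 1*43548 = -117/4 - 1*43548 = -117/4 - 43548 = -174309/4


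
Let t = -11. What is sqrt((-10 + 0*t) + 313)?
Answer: sqrt(303) ≈ 17.407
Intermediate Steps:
sqrt((-10 + 0*t) + 313) = sqrt((-10 + 0*(-11)) + 313) = sqrt((-10 + 0) + 313) = sqrt(-10 + 313) = sqrt(303)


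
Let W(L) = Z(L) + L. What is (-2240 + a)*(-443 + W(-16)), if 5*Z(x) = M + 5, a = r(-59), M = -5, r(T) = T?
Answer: 1055241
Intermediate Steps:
a = -59
Z(x) = 0 (Z(x) = (-5 + 5)/5 = (⅕)*0 = 0)
W(L) = L (W(L) = 0 + L = L)
(-2240 + a)*(-443 + W(-16)) = (-2240 - 59)*(-443 - 16) = -2299*(-459) = 1055241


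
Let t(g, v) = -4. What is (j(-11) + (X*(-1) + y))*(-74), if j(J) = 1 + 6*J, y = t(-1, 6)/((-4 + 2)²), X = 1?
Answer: 4958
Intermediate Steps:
y = -1 (y = -4/(-4 + 2)² = -4/((-2)²) = -4/4 = -4*¼ = -1)
(j(-11) + (X*(-1) + y))*(-74) = ((1 + 6*(-11)) + (1*(-1) - 1))*(-74) = ((1 - 66) + (-1 - 1))*(-74) = (-65 - 2)*(-74) = -67*(-74) = 4958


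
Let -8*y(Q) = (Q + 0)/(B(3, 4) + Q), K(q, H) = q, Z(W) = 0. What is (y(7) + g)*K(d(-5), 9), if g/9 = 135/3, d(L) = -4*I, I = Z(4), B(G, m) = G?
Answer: 0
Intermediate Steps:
I = 0
d(L) = 0 (d(L) = -4*0 = 0)
y(Q) = -Q/(8*(3 + Q)) (y(Q) = -(Q + 0)/(8*(3 + Q)) = -Q/(8*(3 + Q)))
g = 405 (g = 9*(135/3) = 9*(135*(1/3)) = 9*45 = 405)
(y(7) + g)*K(d(-5), 9) = (-1*7/(24 + 8*7) + 405)*0 = (-1*7/(24 + 56) + 405)*0 = (-1*7/80 + 405)*0 = (-1*7*1/80 + 405)*0 = (-7/80 + 405)*0 = (32393/80)*0 = 0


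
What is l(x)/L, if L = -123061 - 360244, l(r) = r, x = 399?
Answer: -399/483305 ≈ -0.00082557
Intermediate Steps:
L = -483305
l(x)/L = 399/(-483305) = 399*(-1/483305) = -399/483305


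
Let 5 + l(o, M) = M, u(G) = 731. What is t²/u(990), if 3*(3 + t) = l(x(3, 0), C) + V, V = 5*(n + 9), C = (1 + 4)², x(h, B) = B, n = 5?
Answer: 729/731 ≈ 0.99726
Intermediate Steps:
C = 25 (C = 5² = 25)
l(o, M) = -5 + M
V = 70 (V = 5*(5 + 9) = 5*14 = 70)
t = 27 (t = -3 + ((-5 + 25) + 70)/3 = -3 + (20 + 70)/3 = -3 + (⅓)*90 = -3 + 30 = 27)
t²/u(990) = 27²/731 = 729*(1/731) = 729/731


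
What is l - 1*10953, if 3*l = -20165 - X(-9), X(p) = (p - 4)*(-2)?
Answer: -53050/3 ≈ -17683.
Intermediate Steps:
X(p) = 8 - 2*p (X(p) = (-4 + p)*(-2) = 8 - 2*p)
l = -20191/3 (l = (-20165 - (8 - 2*(-9)))/3 = (-20165 - (8 + 18))/3 = (-20165 - 1*26)/3 = (-20165 - 26)/3 = (1/3)*(-20191) = -20191/3 ≈ -6730.3)
l - 1*10953 = -20191/3 - 1*10953 = -20191/3 - 10953 = -53050/3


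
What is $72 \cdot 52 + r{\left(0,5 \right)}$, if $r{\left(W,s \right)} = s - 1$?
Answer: $3748$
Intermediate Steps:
$r{\left(W,s \right)} = -1 + s$ ($r{\left(W,s \right)} = s - 1 = -1 + s$)
$72 \cdot 52 + r{\left(0,5 \right)} = 72 \cdot 52 + \left(-1 + 5\right) = 3744 + 4 = 3748$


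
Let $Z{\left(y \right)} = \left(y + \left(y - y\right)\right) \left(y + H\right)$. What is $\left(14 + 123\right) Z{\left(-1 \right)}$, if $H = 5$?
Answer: $-548$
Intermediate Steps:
$Z{\left(y \right)} = y \left(5 + y\right)$ ($Z{\left(y \right)} = \left(y + \left(y - y\right)\right) \left(y + 5\right) = \left(y + 0\right) \left(5 + y\right) = y \left(5 + y\right)$)
$\left(14 + 123\right) Z{\left(-1 \right)} = \left(14 + 123\right) \left(- (5 - 1)\right) = 137 \left(\left(-1\right) 4\right) = 137 \left(-4\right) = -548$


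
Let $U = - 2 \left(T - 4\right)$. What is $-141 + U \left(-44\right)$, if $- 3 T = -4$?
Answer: $- \frac{1127}{3} \approx -375.67$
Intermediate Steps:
$T = \frac{4}{3}$ ($T = \left(- \frac{1}{3}\right) \left(-4\right) = \frac{4}{3} \approx 1.3333$)
$U = \frac{16}{3}$ ($U = - 2 \left(\frac{4}{3} - 4\right) = \left(-2\right) \left(- \frac{8}{3}\right) = \frac{16}{3} \approx 5.3333$)
$-141 + U \left(-44\right) = -141 + \frac{16}{3} \left(-44\right) = -141 - \frac{704}{3} = - \frac{1127}{3}$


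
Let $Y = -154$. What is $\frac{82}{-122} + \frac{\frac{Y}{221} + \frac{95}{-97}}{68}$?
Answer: $- \frac{61958269}{88920676} \approx -0.69678$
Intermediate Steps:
$\frac{82}{-122} + \frac{\frac{Y}{221} + \frac{95}{-97}}{68} = \frac{82}{-122} + \frac{- \frac{154}{221} + \frac{95}{-97}}{68} = 82 \left(- \frac{1}{122}\right) + \left(\left(-154\right) \frac{1}{221} + 95 \left(- \frac{1}{97}\right)\right) \frac{1}{68} = - \frac{41}{61} + \left(- \frac{154}{221} - \frac{95}{97}\right) \frac{1}{68} = - \frac{41}{61} - \frac{35933}{1457716} = - \frac{61958269}{88920676}$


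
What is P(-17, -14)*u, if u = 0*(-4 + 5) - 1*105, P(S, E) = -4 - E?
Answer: -1050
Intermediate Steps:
u = -105 (u = 0*1 - 105 = 0 - 105 = -105)
P(-17, -14)*u = (-4 - 1*(-14))*(-105) = (-4 + 14)*(-105) = 10*(-105) = -1050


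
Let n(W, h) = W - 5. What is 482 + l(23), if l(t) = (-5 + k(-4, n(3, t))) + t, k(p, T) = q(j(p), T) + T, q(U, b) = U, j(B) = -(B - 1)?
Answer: 503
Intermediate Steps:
n(W, h) = -5 + W
j(B) = 1 - B (j(B) = -(-1 + B) = 1 - B)
k(p, T) = 1 + T - p (k(p, T) = (1 - p) + T = 1 + T - p)
l(t) = -2 + t (l(t) = (-5 + (1 + (-5 + 3) - 1*(-4))) + t = (-5 + (1 - 2 + 4)) + t = (-5 + 3) + t = -2 + t)
482 + l(23) = 482 + (-2 + 23) = 482 + 21 = 503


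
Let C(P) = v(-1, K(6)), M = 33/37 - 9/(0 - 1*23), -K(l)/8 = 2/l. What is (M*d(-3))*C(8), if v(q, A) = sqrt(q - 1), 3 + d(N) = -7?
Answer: -10920*I*sqrt(2)/851 ≈ -18.147*I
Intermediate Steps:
K(l) = -16/l
M = 1092/851 (M = 33*(1/37) - 9/(0 - 23) = 33/37 - 9/(-23) = 33/37 - 9*(-1/23) = 33/37 + 9/23 = 1092/851 ≈ 1.2832)
d(N) = -10 (d(N) = -3 - 7 = -10)
v(q, A) = sqrt(-1 + q)
C(P) = I*sqrt(2) (C(P) = sqrt(-1 - 1) = sqrt(-2) = I*sqrt(2))
(M*d(-3))*C(8) = ((1092/851)*(-10))*(I*sqrt(2)) = -10920*I*sqrt(2)/851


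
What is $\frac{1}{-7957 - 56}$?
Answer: $- \frac{1}{8013} \approx -0.0001248$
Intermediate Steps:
$\frac{1}{-7957 - 56} = \frac{1}{-8013} = - \frac{1}{8013}$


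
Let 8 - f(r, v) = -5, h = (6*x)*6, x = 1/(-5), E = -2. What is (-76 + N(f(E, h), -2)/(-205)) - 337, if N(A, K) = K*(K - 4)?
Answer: -84677/205 ≈ -413.06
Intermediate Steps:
x = -⅕ ≈ -0.20000
h = -36/5 (h = (6*(-⅕))*6 = -6/5*6 = -36/5 ≈ -7.2000)
f(r, v) = 13 (f(r, v) = 8 - 1*(-5) = 8 + 5 = 13)
N(A, K) = K*(-4 + K)
(-76 + N(f(E, h), -2)/(-205)) - 337 = (-76 - 2*(-4 - 2)/(-205)) - 337 = (-76 - 2*(-6)*(-1/205)) - 337 = (-76 + 12*(-1/205)) - 337 = (-76 - 12/205) - 337 = -15592/205 - 337 = -84677/205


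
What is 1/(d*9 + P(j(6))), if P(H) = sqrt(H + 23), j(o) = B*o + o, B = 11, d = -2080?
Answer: -3744/70087661 - sqrt(95)/350438305 ≈ -5.3447e-5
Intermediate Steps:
j(o) = 12*o (j(o) = 11*o + o = 12*o)
P(H) = sqrt(23 + H)
1/(d*9 + P(j(6))) = 1/(-2080*9 + sqrt(23 + 12*6)) = 1/(-18720 + sqrt(23 + 72)) = 1/(-18720 + sqrt(95))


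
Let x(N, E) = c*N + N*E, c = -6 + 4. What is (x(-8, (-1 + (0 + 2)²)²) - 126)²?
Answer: 33124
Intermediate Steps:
c = -2
x(N, E) = -2*N + E*N (x(N, E) = -2*N + N*E = -2*N + E*N)
(x(-8, (-1 + (0 + 2)²)²) - 126)² = (-8*(-2 + (-1 + (0 + 2)²)²) - 126)² = (-8*(-2 + (-1 + 2²)²) - 126)² = (-8*(-2 + (-1 + 4)²) - 126)² = (-8*(-2 + 3²) - 126)² = (-8*(-2 + 9) - 126)² = (-8*7 - 126)² = (-56 - 126)² = (-182)² = 33124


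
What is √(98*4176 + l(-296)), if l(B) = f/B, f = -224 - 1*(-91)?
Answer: √8964178034/148 ≈ 639.73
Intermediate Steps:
f = -133 (f = -224 + 91 = -133)
l(B) = -133/B
√(98*4176 + l(-296)) = √(98*4176 - 133/(-296)) = √(409248 - 133*(-1/296)) = √(409248 + 133/296) = √(121137541/296) = √8964178034/148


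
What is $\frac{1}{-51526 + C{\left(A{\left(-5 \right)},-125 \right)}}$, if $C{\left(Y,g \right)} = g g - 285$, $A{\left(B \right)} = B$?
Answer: $- \frac{1}{36186} \approx -2.7635 \cdot 10^{-5}$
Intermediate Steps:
$C{\left(Y,g \right)} = -285 + g^{2}$ ($C{\left(Y,g \right)} = g^{2} - 285 = -285 + g^{2}$)
$\frac{1}{-51526 + C{\left(A{\left(-5 \right)},-125 \right)}} = \frac{1}{-51526 - \left(285 - \left(-125\right)^{2}\right)} = \frac{1}{-51526 + \left(-285 + 15625\right)} = \frac{1}{-51526 + 15340} = \frac{1}{-36186} = - \frac{1}{36186}$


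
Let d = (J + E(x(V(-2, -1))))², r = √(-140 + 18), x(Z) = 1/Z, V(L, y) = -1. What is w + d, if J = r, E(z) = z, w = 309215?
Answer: 309094 - 2*I*√122 ≈ 3.0909e+5 - 22.091*I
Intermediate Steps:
r = I*√122 (r = √(-122) = I*√122 ≈ 11.045*I)
J = I*√122 ≈ 11.045*I
d = (-1 + I*√122)² (d = (I*√122 + 1/(-1))² = (I*√122 - 1)² = (-1 + I*√122)² ≈ -121.0 - 22.091*I)
w + d = 309215 + (-1 + I*√122)²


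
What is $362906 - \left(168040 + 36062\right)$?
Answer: $158804$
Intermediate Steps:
$362906 - \left(168040 + 36062\right) = 362906 - 204102 = 158804$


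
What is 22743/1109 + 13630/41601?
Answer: 961247213/46135509 ≈ 20.835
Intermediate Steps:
22743/1109 + 13630/41601 = 961247213/46135509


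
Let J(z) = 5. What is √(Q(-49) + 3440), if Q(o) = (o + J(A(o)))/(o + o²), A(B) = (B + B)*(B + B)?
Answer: √6068127/42 ≈ 58.651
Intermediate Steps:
A(B) = 4*B² (A(B) = (2*B)*(2*B) = 4*B²)
Q(o) = (5 + o)/(o + o²) (Q(o) = (o + 5)/(o + o²) = (5 + o)/(o + o²))
√(Q(-49) + 3440) = √((5 - 49)/((-49)*(1 - 49)) + 3440) = √(-1/49*(-44)/(-48) + 3440) = √(-1/49*(-1/48)*(-44) + 3440) = √(-11/588 + 3440) = √(2022709/588) = √6068127/42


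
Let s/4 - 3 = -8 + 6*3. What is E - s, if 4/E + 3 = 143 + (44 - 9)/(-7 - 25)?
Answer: -231012/4445 ≈ -51.971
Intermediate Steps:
s = 52 (s = 12 + 4*(-8 + 6*3) = 12 + 4*(-8 + 18) = 12 + 4*10 = 12 + 40 = 52)
E = 128/4445 (E = 4/(-3 + (143 + (44 - 9)/(-7 - 25))) = 4/(-3 + (143 + 35/(-32))) = 4/(-3 + (143 + 35*(-1/32))) = 4/(-3 + (143 - 35/32)) = 4/(-3 + 4541/32) = 4/(4445/32) = 4*(32/4445) = 128/4445 ≈ 0.028796)
E - s = 128/4445 - 1*52 = 128/4445 - 52 = -231012/4445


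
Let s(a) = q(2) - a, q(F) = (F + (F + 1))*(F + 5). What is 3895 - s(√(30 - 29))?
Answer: 3861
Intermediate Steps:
q(F) = (1 + 2*F)*(5 + F) (q(F) = (F + (1 + F))*(5 + F) = (1 + 2*F)*(5 + F))
s(a) = 35 - a (s(a) = (5 + 2*2² + 11*2) - a = (5 + 2*4 + 22) - a = (5 + 8 + 22) - a = 35 - a)
3895 - s(√(30 - 29)) = 3895 - (35 - √(30 - 29)) = 3895 - (35 - √1) = 3895 - (35 - 1*1) = 3895 - (35 - 1) = 3895 - 1*34 = 3895 - 34 = 3861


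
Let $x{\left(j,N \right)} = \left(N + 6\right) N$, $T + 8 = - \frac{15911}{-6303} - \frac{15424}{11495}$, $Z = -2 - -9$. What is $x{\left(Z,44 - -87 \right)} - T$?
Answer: $\frac{118255242382}{6586635} \approx 17954.0$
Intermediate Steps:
$Z = 7$ ($Z = -2 + 9 = 7$)
$T = - \frac{44904037}{6586635}$ ($T = -8 - \left(- \frac{15911}{6303} + \frac{15424}{11495}\right) = -8 - - \frac{7789043}{6586635} = -8 + \left(\frac{15911}{6303} - \frac{15424}{11495}\right) = -8 + \frac{7789043}{6586635} = - \frac{44904037}{6586635} \approx -6.8174$)
$x{\left(j,N \right)} = N \left(6 + N\right)$ ($x{\left(j,N \right)} = \left(6 + N\right) N = N \left(6 + N\right)$)
$x{\left(Z,44 - -87 \right)} - T = \left(44 - -87\right) \left(6 + \left(44 - -87\right)\right) - - \frac{44904037}{6586635} = \left(44 + 87\right) \left(6 + \left(44 + 87\right)\right) + \frac{44904037}{6586635} = 131 \left(6 + 131\right) + \frac{44904037}{6586635} = 131 \cdot 137 + \frac{44904037}{6586635} = 17947 + \frac{44904037}{6586635} = \frac{118255242382}{6586635}$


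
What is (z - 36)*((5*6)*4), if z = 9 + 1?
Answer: -3120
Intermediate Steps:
z = 10
(z - 36)*((5*6)*4) = (10 - 36)*((5*6)*4) = -780*4 = -26*120 = -3120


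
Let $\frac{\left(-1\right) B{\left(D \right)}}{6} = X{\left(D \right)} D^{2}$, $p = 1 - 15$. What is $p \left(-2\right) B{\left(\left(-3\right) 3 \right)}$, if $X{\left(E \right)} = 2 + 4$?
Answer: $-81648$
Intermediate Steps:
$X{\left(E \right)} = 6$
$p = -14$ ($p = 1 - 15 = -14$)
$B{\left(D \right)} = - 36 D^{2}$ ($B{\left(D \right)} = - 6 \cdot 6 D^{2} = - 36 D^{2}$)
$p \left(-2\right) B{\left(\left(-3\right) 3 \right)} = \left(-14\right) \left(-2\right) \left(- 36 \left(\left(-3\right) 3\right)^{2}\right) = 28 \left(- 36 \left(-9\right)^{2}\right) = 28 \left(\left(-36\right) 81\right) = 28 \left(-2916\right) = -81648$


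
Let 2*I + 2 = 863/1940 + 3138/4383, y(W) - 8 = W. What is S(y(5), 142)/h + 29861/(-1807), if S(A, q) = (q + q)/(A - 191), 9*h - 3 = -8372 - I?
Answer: -9697050088511299/586865448279833 ≈ -16.523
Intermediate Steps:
y(W) = 8 + W
I = -2378597/5668680 (I = -1 + (863/1940 + 3138/4383)/2 = -1 + (863*(1/1940) + 3138*(1/4383))/2 = -1 + (863/1940 + 1046/1461)/2 = -1 + (½)*(3290083/2834340) = -1 + 3290083/5668680 = -2378597/5668680 ≈ -0.41960)
h = -47438804323/51018120 (h = ⅓ + (-8372 - 1*(-2378597/5668680))/9 = ⅓ + (-8372 + 2378597/5668680)/9 = ⅓ + (⅑)*(-47455810363/5668680) = ⅓ - 47455810363/51018120 = -47438804323/51018120 ≈ -929.84)
S(A, q) = 2*q/(-191 + A) (S(A, q) = (2*q)/(-191 + A) = 2*q/(-191 + A))
S(y(5), 142)/h + 29861/(-1807) = (2*142/(-191 + (8 + 5)))/(-47438804323/51018120) + 29861/(-1807) = (2*142/(-191 + 13))*(-51018120/47438804323) + 29861*(-1/1807) = (2*142/(-178))*(-51018120/47438804323) - 2297/139 = (2*142*(-1/178))*(-51018120/47438804323) - 2297/139 = -142/89*(-51018120/47438804323) - 2297/139 = 7244573040/4222053584747 - 2297/139 = -9697050088511299/586865448279833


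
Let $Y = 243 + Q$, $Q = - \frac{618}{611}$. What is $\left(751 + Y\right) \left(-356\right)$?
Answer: $- \frac{215990896}{611} \approx -3.535 \cdot 10^{5}$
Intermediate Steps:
$Q = - \frac{618}{611}$ ($Q = \left(-618\right) \frac{1}{611} = - \frac{618}{611} \approx -1.0115$)
$Y = \frac{147855}{611}$ ($Y = 243 - \frac{618}{611} = \frac{147855}{611} \approx 241.99$)
$\left(751 + Y\right) \left(-356\right) = \left(751 + \frac{147855}{611}\right) \left(-356\right) = \frac{606716}{611} \left(-356\right) = - \frac{215990896}{611}$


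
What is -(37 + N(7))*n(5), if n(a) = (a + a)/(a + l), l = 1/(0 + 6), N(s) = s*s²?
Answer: -22800/31 ≈ -735.48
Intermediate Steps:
N(s) = s³
l = ⅙ (l = 1/6 = ⅙ ≈ 0.16667)
n(a) = 2*a/(⅙ + a) (n(a) = (a + a)/(a + ⅙) = (2*a)/(⅙ + a) = 2*a/(⅙ + a))
-(37 + N(7))*n(5) = -(37 + 7³)*12*5/(1 + 6*5) = -(37 + 343)*12*5/(1 + 30) = -380*12*5/31 = -380*12*5*(1/31) = -380*60/31 = -1*22800/31 = -22800/31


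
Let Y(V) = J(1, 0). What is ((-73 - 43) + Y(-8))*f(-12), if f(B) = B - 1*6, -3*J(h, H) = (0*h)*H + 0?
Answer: 2088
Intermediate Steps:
J(h, H) = 0 (J(h, H) = -((0*h)*H + 0)/3 = -(0*H + 0)/3 = -(0 + 0)/3 = -⅓*0 = 0)
Y(V) = 0
f(B) = -6 + B (f(B) = B - 6 = -6 + B)
((-73 - 43) + Y(-8))*f(-12) = ((-73 - 43) + 0)*(-6 - 12) = (-116 + 0)*(-18) = -116*(-18) = 2088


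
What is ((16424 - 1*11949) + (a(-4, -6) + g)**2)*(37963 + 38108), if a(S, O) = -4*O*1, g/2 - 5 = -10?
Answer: 355327641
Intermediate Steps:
g = -10 (g = 10 + 2*(-10) = 10 - 20 = -10)
a(S, O) = -4*O
((16424 - 1*11949) + (a(-4, -6) + g)**2)*(37963 + 38108) = ((16424 - 1*11949) + (-4*(-6) - 10)**2)*(37963 + 38108) = ((16424 - 11949) + (24 - 10)**2)*76071 = (4475 + 14**2)*76071 = (4475 + 196)*76071 = 4671*76071 = 355327641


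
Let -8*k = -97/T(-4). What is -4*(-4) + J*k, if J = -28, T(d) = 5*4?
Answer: -39/40 ≈ -0.97500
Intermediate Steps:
T(d) = 20
k = 97/160 (k = -(-97)/(8*20) = -⅛*(-97/20) = 97/160 ≈ 0.60625)
-4*(-4) + J*k = -4*(-4) - 28*97/160 = 16 - 679/40 = -39/40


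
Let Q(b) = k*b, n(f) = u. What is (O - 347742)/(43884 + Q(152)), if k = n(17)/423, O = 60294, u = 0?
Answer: -23954/3657 ≈ -6.5502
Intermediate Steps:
n(f) = 0
k = 0 (k = 0/423 = 0*(1/423) = 0)
Q(b) = 0 (Q(b) = 0*b = 0)
(O - 347742)/(43884 + Q(152)) = (60294 - 347742)/(43884 + 0) = -287448/43884 = -287448*1/43884 = -23954/3657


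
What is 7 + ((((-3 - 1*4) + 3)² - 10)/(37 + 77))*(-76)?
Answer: 3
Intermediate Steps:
7 + ((((-3 - 1*4) + 3)² - 10)/(37 + 77))*(-76) = 7 + ((((-3 - 4) + 3)² - 10)/114)*(-76) = 7 + (((-7 + 3)² - 10)*(1/114))*(-76) = 7 + (((-4)² - 10)*(1/114))*(-76) = 7 + ((16 - 10)*(1/114))*(-76) = 7 + (6*(1/114))*(-76) = 7 + (1/19)*(-76) = 7 - 4 = 3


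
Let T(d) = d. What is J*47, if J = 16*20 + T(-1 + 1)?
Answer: 15040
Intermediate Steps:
J = 320 (J = 16*20 + (-1 + 1) = 320 + 0 = 320)
J*47 = 320*47 = 15040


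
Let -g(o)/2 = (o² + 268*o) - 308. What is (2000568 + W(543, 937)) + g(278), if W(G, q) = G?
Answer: 1698151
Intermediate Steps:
g(o) = 616 - 536*o - 2*o² (g(o) = -2*((o² + 268*o) - 308) = -2*(-308 + o² + 268*o) = 616 - 536*o - 2*o²)
(2000568 + W(543, 937)) + g(278) = (2000568 + 543) + (616 - 536*278 - 2*278²) = 2001111 + (616 - 149008 - 2*77284) = 2001111 + (616 - 149008 - 154568) = 2001111 - 302960 = 1698151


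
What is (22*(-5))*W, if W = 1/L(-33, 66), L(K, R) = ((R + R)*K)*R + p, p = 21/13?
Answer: 1430/3737427 ≈ 0.00038262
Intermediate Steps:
p = 21/13 (p = 21*(1/13) = 21/13 ≈ 1.6154)
L(K, R) = 21/13 + 2*K*R² (L(K, R) = ((R + R)*K)*R + 21/13 = ((2*R)*K)*R + 21/13 = (2*K*R)*R + 21/13 = 2*K*R² + 21/13 = 21/13 + 2*K*R²)
W = -13/3737427 (W = 1/(21/13 + 2*(-33)*66²) = 1/(21/13 + 2*(-33)*4356) = 1/(21/13 - 287496) = 1/(-3737427/13) = -13/3737427 ≈ -3.4783e-6)
(22*(-5))*W = (22*(-5))*(-13/3737427) = -110*(-13/3737427) = 1430/3737427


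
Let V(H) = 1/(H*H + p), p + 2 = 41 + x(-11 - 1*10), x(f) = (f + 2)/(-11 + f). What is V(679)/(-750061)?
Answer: -32/11066834279319 ≈ -2.8915e-12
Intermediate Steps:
x(f) = (2 + f)/(-11 + f)
p = 1267/32 (p = -2 + (41 + (2 + (-11 - 1*10))/(-11 + (-11 - 1*10))) = -2 + (41 + (2 + (-11 - 10))/(-11 + (-11 - 10))) = -2 + (41 + (2 - 21)/(-11 - 21)) = -2 + (41 - 19/(-32)) = -2 + (41 - 1/32*(-19)) = -2 + (41 + 19/32) = -2 + 1331/32 = 1267/32 ≈ 39.594)
V(H) = 1/(1267/32 + H**2) (V(H) = 1/(H*H + 1267/32) = 1/(H**2 + 1267/32) = 1/(1267/32 + H**2))
V(679)/(-750061) = (32/(1267 + 32*679**2))/(-750061) = (32/(1267 + 32*461041))*(-1/750061) = (32/(1267 + 14753312))*(-1/750061) = (32/14754579)*(-1/750061) = -32/11066834279319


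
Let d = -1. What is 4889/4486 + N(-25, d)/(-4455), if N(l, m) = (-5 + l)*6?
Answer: 501955/444114 ≈ 1.1302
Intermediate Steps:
N(l, m) = -30 + 6*l
4889/4486 + N(-25, d)/(-4455) = 4889/4486 + (-30 + 6*(-25))/(-4455) = 4889*(1/4486) + (-30 - 150)*(-1/4455) = 4889/4486 - 180*(-1/4455) = 4889/4486 + 4/99 = 501955/444114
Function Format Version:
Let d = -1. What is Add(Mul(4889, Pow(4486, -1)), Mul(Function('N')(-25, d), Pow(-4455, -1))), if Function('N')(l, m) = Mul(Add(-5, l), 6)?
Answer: Rational(501955, 444114) ≈ 1.1302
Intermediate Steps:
Function('N')(l, m) = Add(-30, Mul(6, l))
Add(Mul(4889, Pow(4486, -1)), Mul(Function('N')(-25, d), Pow(-4455, -1))) = Add(Mul(4889, Pow(4486, -1)), Mul(Add(-30, Mul(6, -25)), Pow(-4455, -1))) = Add(Mul(4889, Rational(1, 4486)), Mul(Add(-30, -150), Rational(-1, 4455))) = Add(Rational(4889, 4486), Mul(-180, Rational(-1, 4455))) = Add(Rational(4889, 4486), Rational(4, 99)) = Rational(501955, 444114)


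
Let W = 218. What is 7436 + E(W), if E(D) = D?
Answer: 7654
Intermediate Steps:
7436 + E(W) = 7436 + 218 = 7654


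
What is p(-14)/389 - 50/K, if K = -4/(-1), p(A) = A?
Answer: -9753/778 ≈ -12.536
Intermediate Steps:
K = 4 (K = -4*(-1) = 4)
p(-14)/389 - 50/K = -14/389 - 50/4 = -14*1/389 - 50*1/4 = -14/389 - 25/2 = -9753/778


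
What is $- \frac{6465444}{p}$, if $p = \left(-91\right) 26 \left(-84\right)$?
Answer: $- \frac{538787}{16562} \approx -32.531$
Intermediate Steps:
$p = 198744$ ($p = \left(-2366\right) \left(-84\right) = 198744$)
$- \frac{6465444}{p} = - \frac{6465444}{198744} = \left(-6465444\right) \frac{1}{198744} = - \frac{538787}{16562}$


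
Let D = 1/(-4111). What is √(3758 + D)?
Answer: √63511402207/4111 ≈ 61.303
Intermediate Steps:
D = -1/4111 ≈ -0.00024325
√(3758 + D) = √(3758 - 1/4111) = √(15449137/4111) = √63511402207/4111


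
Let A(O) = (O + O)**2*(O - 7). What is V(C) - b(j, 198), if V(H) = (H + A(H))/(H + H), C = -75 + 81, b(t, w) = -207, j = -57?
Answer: 391/2 ≈ 195.50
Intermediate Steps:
A(O) = 4*O**2*(-7 + O) (A(O) = (2*O)**2*(-7 + O) = (4*O**2)*(-7 + O) = 4*O**2*(-7 + O))
C = 6
V(H) = (H + 4*H**2*(-7 + H))/(2*H) (V(H) = (H + 4*H**2*(-7 + H))/(H + H) = (H + 4*H**2*(-7 + H))/((2*H)) = (H + 4*H**2*(-7 + H))*(1/(2*H)) = (H + 4*H**2*(-7 + H))/(2*H))
V(C) - b(j, 198) = (1/2 + 2*6*(-7 + 6)) - 1*(-207) = (1/2 + 2*6*(-1)) + 207 = (1/2 - 12) + 207 = -23/2 + 207 = 391/2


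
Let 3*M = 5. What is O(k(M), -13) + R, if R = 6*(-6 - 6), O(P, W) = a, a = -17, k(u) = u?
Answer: -89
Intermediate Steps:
M = 5/3 (M = (⅓)*5 = 5/3 ≈ 1.6667)
O(P, W) = -17
R = -72 (R = 6*(-12) = -72)
O(k(M), -13) + R = -17 - 72 = -89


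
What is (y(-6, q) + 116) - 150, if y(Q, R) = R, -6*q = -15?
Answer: -63/2 ≈ -31.500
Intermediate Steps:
q = 5/2 (q = -1/6*(-15) = 5/2 ≈ 2.5000)
(y(-6, q) + 116) - 150 = (5/2 + 116) - 150 = 237/2 - 150 = -63/2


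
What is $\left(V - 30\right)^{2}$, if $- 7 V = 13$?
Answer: $\frac{49729}{49} \approx 1014.9$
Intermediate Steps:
$V = - \frac{13}{7}$ ($V = \left(- \frac{1}{7}\right) 13 = - \frac{13}{7} \approx -1.8571$)
$\left(V - 30\right)^{2} = \left(- \frac{13}{7} - 30\right)^{2} = \left(- \frac{223}{7}\right)^{2} = \frac{49729}{49}$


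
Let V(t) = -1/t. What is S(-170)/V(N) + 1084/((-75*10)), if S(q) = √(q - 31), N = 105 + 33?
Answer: -542/375 - 138*I*√201 ≈ -1.4453 - 1956.5*I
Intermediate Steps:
N = 138
S(q) = √(-31 + q)
S(-170)/V(N) + 1084/((-75*10)) = √(-31 - 170)/((-1/138)) + 1084/((-75*10)) = √(-201)/((-1*1/138)) + 1084/(-750) = (I*√201)/(-1/138) + 1084*(-1/750) = (I*√201)*(-138) - 542/375 = -138*I*√201 - 542/375 = -542/375 - 138*I*√201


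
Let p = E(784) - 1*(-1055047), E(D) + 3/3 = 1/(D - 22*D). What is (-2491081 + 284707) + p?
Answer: -18955464193/16464 ≈ -1.1513e+6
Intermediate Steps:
E(D) = -1 - 1/(21*D) (E(D) = -1 + 1/(D - 22*D) = -1 + 1/(-21*D) = -1 - 1/(21*D))
p = 17370277343/16464 (p = (-1/21 - 1*784)/784 - 1*(-1055047) = (-1/21 - 784)/784 + 1055047 = (1/784)*(-16465/21) + 1055047 = -16465/16464 + 1055047 = 17370277343/16464 ≈ 1.0550e+6)
(-2491081 + 284707) + p = (-2491081 + 284707) + 17370277343/16464 = -2206374 + 17370277343/16464 = -18955464193/16464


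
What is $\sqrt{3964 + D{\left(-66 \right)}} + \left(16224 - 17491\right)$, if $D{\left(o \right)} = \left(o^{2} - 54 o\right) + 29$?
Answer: $-1267 + 19 \sqrt{33} \approx -1157.9$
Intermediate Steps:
$D{\left(o \right)} = 29 + o^{2} - 54 o$
$\sqrt{3964 + D{\left(-66 \right)}} + \left(16224 - 17491\right) = \sqrt{3964 + \left(29 + \left(-66\right)^{2} - -3564\right)} + \left(16224 - 17491\right) = \sqrt{3964 + \left(29 + 4356 + 3564\right)} - 1267 = \sqrt{3964 + 7949} - 1267 = \sqrt{11913} - 1267 = 19 \sqrt{33} - 1267 = -1267 + 19 \sqrt{33}$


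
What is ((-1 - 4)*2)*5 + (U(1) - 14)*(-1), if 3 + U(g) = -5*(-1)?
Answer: -38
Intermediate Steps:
U(g) = 2 (U(g) = -3 - 5*(-1) = -3 + 5 = 2)
((-1 - 4)*2)*5 + (U(1) - 14)*(-1) = ((-1 - 4)*2)*5 + (2 - 14)*(-1) = -5*2*5 - 12*(-1) = -10*5 + 12 = -50 + 12 = -38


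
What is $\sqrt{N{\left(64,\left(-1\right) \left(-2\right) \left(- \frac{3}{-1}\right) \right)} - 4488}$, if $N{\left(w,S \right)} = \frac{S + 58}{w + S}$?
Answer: $\frac{2 i \sqrt{1374170}}{35} \approx 66.986 i$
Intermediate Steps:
$N{\left(w,S \right)} = \frac{58 + S}{S + w}$
$\sqrt{N{\left(64,\left(-1\right) \left(-2\right) \left(- \frac{3}{-1}\right) \right)} - 4488} = \sqrt{\frac{58 + \left(-1\right) \left(-2\right) \left(- \frac{3}{-1}\right)}{\left(-1\right) \left(-2\right) \left(- \frac{3}{-1}\right) + 64} - 4488} = \sqrt{\frac{58 + 2 \left(\left(-3\right) \left(-1\right)\right)}{2 \left(\left(-3\right) \left(-1\right)\right) + 64} - 4488} = \sqrt{\frac{58 + 2 \cdot 3}{2 \cdot 3 + 64} - 4488} = \sqrt{\frac{58 + 6}{6 + 64} - 4488} = \sqrt{\frac{1}{70} \cdot 64 - 4488} = \sqrt{\frac{32}{35} - 4488} = \sqrt{- \frac{157048}{35}} = \frac{2 i \sqrt{1374170}}{35}$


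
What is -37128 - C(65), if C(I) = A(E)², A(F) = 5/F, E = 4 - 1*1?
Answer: -334177/9 ≈ -37131.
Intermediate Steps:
E = 3 (E = 4 - 1 = 3)
C(I) = 25/9 (C(I) = (5/3)² = 25/9)
-37128 - C(65) = -37128 - 1*25/9 = -37128 - 25/9 = -334177/9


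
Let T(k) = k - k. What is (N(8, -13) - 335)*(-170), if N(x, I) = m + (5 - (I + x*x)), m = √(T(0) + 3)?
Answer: 64770 - 170*√3 ≈ 64476.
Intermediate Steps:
T(k) = 0
m = √3 (m = √(0 + 3) = √3 ≈ 1.7320)
N(x, I) = 5 + √3 - I - x² (N(x, I) = √3 + (5 - (I + x*x)) = √3 + (5 - (I + x²)) = √3 + (5 + (-I - x²)) = √3 + (5 - I - x²) = 5 + √3 - I - x²)
(N(8, -13) - 335)*(-170) = ((5 + √3 - 1*(-13) - 1*8²) - 335)*(-170) = ((5 + √3 + 13 - 1*64) - 335)*(-170) = ((5 + √3 + 13 - 64) - 335)*(-170) = ((-46 + √3) - 335)*(-170) = (-381 + √3)*(-170) = 64770 - 170*√3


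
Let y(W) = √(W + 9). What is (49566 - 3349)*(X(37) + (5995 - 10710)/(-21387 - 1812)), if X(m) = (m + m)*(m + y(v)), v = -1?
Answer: 2935869158209/23199 + 6840116*√2 ≈ 1.3623e+8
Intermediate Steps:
y(W) = √(9 + W)
X(m) = 2*m*(m + 2*√2) (X(m) = (m + m)*(m + √(9 - 1)) = (2*m)*(m + √8) = (2*m)*(m + 2*√2) = 2*m*(m + 2*√2))
(49566 - 3349)*(X(37) + (5995 - 10710)/(-21387 - 1812)) = (49566 - 3349)*(2*37*(37 + 2*√2) + (5995 - 10710)/(-21387 - 1812)) = 46217*((2738 + 148*√2) - 4715/(-23199)) = 46217*((2738 + 148*√2) - 4715*(-1/23199)) = 46217*((2738 + 148*√2) + 4715/23199) = 46217*(63523577/23199 + 148*√2) = 2935869158209/23199 + 6840116*√2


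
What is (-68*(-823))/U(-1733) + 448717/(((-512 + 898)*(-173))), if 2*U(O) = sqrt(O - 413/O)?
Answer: -448717/66778 - 55964*I*sqrt(1300996027)/750719 ≈ -6.7195 - 2688.9*I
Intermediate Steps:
U(O) = sqrt(O - 413/O)/2
(-68*(-823))/U(-1733) + 448717/(((-512 + 898)*(-173))) = (-68*(-823))/((sqrt(-1733 - 413/(-1733))/2)) + 448717/(((-512 + 898)*(-173))) = 55964/((sqrt(-1733 - 413*(-1/1733))/2)) + 448717/((386*(-173))) = 55964/((sqrt(-1733 + 413/1733)/2)) + 448717/(-66778) = 55964/((sqrt(-3002876/1733)/2)) + 448717*(-1/66778) = 55964/(((2*I*sqrt(1300996027)/1733)/2)) - 448717/66778 = 55964/((I*sqrt(1300996027)/1733)) - 448717/66778 = 55964*(-I*sqrt(1300996027)/750719) - 448717/66778 = -55964*I*sqrt(1300996027)/750719 - 448717/66778 = -448717/66778 - 55964*I*sqrt(1300996027)/750719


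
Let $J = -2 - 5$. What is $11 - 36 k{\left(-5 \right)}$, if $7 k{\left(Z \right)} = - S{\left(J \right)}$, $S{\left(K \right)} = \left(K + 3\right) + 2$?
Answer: $\frac{5}{7} \approx 0.71429$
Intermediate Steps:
$J = -7$ ($J = -2 - 5 = -7$)
$S{\left(K \right)} = 5 + K$ ($S{\left(K \right)} = \left(3 + K\right) + 2 = 5 + K$)
$k{\left(Z \right)} = \frac{2}{7}$ ($k{\left(Z \right)} = \frac{\left(-1\right) \left(5 - 7\right)}{7} = \frac{\left(-1\right) \left(-2\right)}{7} = \frac{1}{7} \cdot 2 = \frac{2}{7}$)
$11 - 36 k{\left(-5 \right)} = 11 - \frac{72}{7} = \frac{5}{7}$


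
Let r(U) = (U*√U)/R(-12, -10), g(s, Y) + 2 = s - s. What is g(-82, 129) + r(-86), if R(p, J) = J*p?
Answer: -2 - 43*I*√86/60 ≈ -2.0 - 6.6461*I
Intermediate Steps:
g(s, Y) = -2 (g(s, Y) = -2 + (s - s) = -2 + 0 = -2)
r(U) = U^(3/2)/120 (r(U) = (U*√U)/((-10*(-12))) = U^(3/2)/120)
g(-82, 129) + r(-86) = -2 + (-86)^(3/2)/120 = -2 + (-86*I*√86)/120 = -2 - 43*I*√86/60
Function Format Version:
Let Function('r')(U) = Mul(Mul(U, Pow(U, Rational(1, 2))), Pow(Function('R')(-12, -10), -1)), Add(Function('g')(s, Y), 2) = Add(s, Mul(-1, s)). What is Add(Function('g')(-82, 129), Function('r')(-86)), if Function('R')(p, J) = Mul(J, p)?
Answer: Add(-2, Mul(Rational(-43, 60), I, Pow(86, Rational(1, 2)))) ≈ Add(-2.0000, Mul(-6.6461, I))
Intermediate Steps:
Function('g')(s, Y) = -2 (Function('g')(s, Y) = Add(-2, Add(s, Mul(-1, s))) = Add(-2, 0) = -2)
Function('r')(U) = Mul(Rational(1, 120), Pow(U, Rational(3, 2))) (Function('r')(U) = Mul(Mul(U, Pow(U, Rational(1, 2))), Pow(Mul(-10, -12), -1)) = Mul(Pow(U, Rational(3, 2)), Pow(120, -1)) = Mul(Pow(U, Rational(3, 2)), Rational(1, 120)) = Mul(Rational(1, 120), Pow(U, Rational(3, 2))))
Add(Function('g')(-82, 129), Function('r')(-86)) = Add(-2, Mul(Rational(1, 120), Pow(-86, Rational(3, 2)))) = Add(-2, Mul(Rational(1, 120), Mul(-86, I, Pow(86, Rational(1, 2))))) = Add(-2, Mul(Rational(-43, 60), I, Pow(86, Rational(1, 2))))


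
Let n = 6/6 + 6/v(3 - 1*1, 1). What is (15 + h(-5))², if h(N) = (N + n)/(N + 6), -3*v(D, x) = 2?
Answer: 4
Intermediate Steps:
v(D, x) = -⅔ (v(D, x) = -⅓*2 = -⅔)
n = -8 (n = 6/6 + 6/(-⅔) = 6*(⅙) + 6*(-3/2) = 1 - 9 = -8)
h(N) = (-8 + N)/(6 + N) (h(N) = (N - 8)/(N + 6) = (-8 + N)/(6 + N))
(15 + h(-5))² = (15 + (-8 - 5)/(6 - 5))² = (15 - 13/1)² = (15 + 1*(-13))² = (15 - 13)² = 2² = 4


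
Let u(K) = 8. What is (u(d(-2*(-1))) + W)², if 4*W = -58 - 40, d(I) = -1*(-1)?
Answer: 1089/4 ≈ 272.25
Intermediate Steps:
d(I) = 1
W = -49/2 (W = (-58 - 40)/4 = (¼)*(-98) = -49/2 ≈ -24.500)
(u(d(-2*(-1))) + W)² = (8 - 49/2)² = (-33/2)² = 1089/4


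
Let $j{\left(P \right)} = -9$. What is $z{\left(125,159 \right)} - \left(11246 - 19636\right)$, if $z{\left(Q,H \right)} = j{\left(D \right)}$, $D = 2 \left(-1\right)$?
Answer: $8381$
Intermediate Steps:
$D = -2$
$z{\left(Q,H \right)} = -9$
$z{\left(125,159 \right)} - \left(11246 - 19636\right) = -9 - \left(11246 - 19636\right) = -9 - -8390 = -9 + 8390 = 8381$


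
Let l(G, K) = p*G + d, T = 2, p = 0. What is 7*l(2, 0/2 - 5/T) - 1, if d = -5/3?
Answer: -38/3 ≈ -12.667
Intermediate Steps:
d = -5/3 (d = -5*⅓ = -5/3 ≈ -1.6667)
l(G, K) = -5/3 (l(G, K) = 0*G - 5/3 = 0 - 5/3 = -5/3)
7*l(2, 0/2 - 5/T) - 1 = 7*(-5/3) - 1 = -35/3 - 1 = -38/3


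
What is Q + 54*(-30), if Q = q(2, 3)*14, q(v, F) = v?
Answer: -1592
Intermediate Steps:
Q = 28 (Q = 2*14 = 28)
Q + 54*(-30) = 28 + 54*(-30) = 28 - 1620 = -1592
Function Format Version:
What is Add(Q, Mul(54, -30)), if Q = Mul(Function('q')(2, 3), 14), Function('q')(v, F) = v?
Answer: -1592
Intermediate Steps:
Q = 28 (Q = Mul(2, 14) = 28)
Add(Q, Mul(54, -30)) = Add(28, Mul(54, -30)) = Add(28, -1620) = -1592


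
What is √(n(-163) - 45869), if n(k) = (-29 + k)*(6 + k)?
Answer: 5*I*√629 ≈ 125.4*I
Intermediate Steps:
√(n(-163) - 45869) = √((-174 + (-163)² - 23*(-163)) - 45869) = √((-174 + 26569 + 3749) - 45869) = √(30144 - 45869) = √(-15725) = 5*I*√629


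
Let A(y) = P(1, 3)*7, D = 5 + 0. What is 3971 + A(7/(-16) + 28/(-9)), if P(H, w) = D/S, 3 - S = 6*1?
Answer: 11878/3 ≈ 3959.3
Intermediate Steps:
D = 5
S = -3 (S = 3 - 6 = -3)
P(H, w) = -5/3 (P(H, w) = 5/(-3) = 5*(-⅓) = -5/3)
A(y) = -35/3 (A(y) = -5/3*7 = -35/3)
3971 + A(7/(-16) + 28/(-9)) = 3971 - 35/3 = 11878/3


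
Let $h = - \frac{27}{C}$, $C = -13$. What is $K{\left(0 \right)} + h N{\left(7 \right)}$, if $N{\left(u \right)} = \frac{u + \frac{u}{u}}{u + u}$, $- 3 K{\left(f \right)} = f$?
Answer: $\frac{108}{91} \approx 1.1868$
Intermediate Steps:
$K{\left(f \right)} = - \frac{f}{3}$
$h = \frac{27}{13}$ ($h = - \frac{27}{-13} = \left(-27\right) \left(- \frac{1}{13}\right) = \frac{27}{13} \approx 2.0769$)
$N{\left(u \right)} = \frac{1 + u}{2 u}$ ($N{\left(u \right)} = \frac{u + 1}{2 u} = \left(1 + u\right) \frac{1}{2 u} = \frac{1 + u}{2 u}$)
$K{\left(0 \right)} + h N{\left(7 \right)} = \left(- \frac{1}{3}\right) 0 + \frac{27 \frac{1 + 7}{2 \cdot 7}}{13} = 0 + \frac{27 \cdot \frac{1}{2} \cdot \frac{1}{7} \cdot 8}{13} = 0 + \frac{27}{13} \cdot \frac{4}{7} = 0 + \frac{108}{91} = \frac{108}{91}$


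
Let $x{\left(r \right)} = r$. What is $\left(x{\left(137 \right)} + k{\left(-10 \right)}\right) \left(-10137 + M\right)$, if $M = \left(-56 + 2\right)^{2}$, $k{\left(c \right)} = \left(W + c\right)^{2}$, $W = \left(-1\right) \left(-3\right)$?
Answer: $-1343106$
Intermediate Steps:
$W = 3$
$k{\left(c \right)} = \left(3 + c\right)^{2}$
$M = 2916$ ($M = \left(-54\right)^{2} = 2916$)
$\left(x{\left(137 \right)} + k{\left(-10 \right)}\right) \left(-10137 + M\right) = \left(137 + \left(3 - 10\right)^{2}\right) \left(-10137 + 2916\right) = \left(137 + \left(-7\right)^{2}\right) \left(-7221\right) = \left(137 + 49\right) \left(-7221\right) = 186 \left(-7221\right) = -1343106$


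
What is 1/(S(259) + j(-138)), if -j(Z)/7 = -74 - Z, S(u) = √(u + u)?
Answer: -32/14299 - √518/200186 ≈ -0.0023516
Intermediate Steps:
S(u) = √2*√u (S(u) = √(2*u) = √2*√u)
j(Z) = 518 + 7*Z (j(Z) = -7*(-74 - Z) = 518 + 7*Z)
1/(S(259) + j(-138)) = 1/(√2*√259 + (518 + 7*(-138))) = 1/(√518 + (518 - 966)) = 1/(√518 - 448) = 1/(-448 + √518)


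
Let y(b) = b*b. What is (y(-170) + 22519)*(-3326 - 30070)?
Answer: -1717188924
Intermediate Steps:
y(b) = b²
(y(-170) + 22519)*(-3326 - 30070) = ((-170)² + 22519)*(-3326 - 30070) = (28900 + 22519)*(-33396) = 51419*(-33396) = -1717188924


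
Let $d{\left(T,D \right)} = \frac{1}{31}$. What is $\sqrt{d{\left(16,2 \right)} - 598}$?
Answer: $\frac{i \sqrt{574647}}{31} \approx 24.453 i$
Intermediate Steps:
$d{\left(T,D \right)} = \frac{1}{31}$
$\sqrt{d{\left(16,2 \right)} - 598} = \sqrt{\frac{1}{31} - 598} = \sqrt{- \frac{18537}{31}} = \frac{i \sqrt{574647}}{31}$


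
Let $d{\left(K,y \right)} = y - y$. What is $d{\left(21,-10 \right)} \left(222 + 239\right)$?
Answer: $0$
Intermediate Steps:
$d{\left(K,y \right)} = 0$
$d{\left(21,-10 \right)} \left(222 + 239\right) = 0 \left(222 + 239\right) = 0 \cdot 461 = 0$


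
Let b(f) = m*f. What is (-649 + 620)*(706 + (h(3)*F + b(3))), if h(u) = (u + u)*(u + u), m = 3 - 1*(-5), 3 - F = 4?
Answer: -20126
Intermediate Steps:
F = -1 (F = 3 - 1*4 = 3 - 4 = -1)
m = 8 (m = 3 + 5 = 8)
h(u) = 4*u² (h(u) = (2*u)*(2*u) = 4*u²)
b(f) = 8*f
(-649 + 620)*(706 + (h(3)*F + b(3))) = (-649 + 620)*(706 + ((4*3²)*(-1) + 8*3)) = -29*(706 + ((4*9)*(-1) + 24)) = -29*(706 + (36*(-1) + 24)) = -29*(706 + (-36 + 24)) = -29*(706 - 12) = -29*694 = -20126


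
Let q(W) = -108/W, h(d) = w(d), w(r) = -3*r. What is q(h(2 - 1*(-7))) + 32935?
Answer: 32939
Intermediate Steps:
h(d) = -3*d
q(h(2 - 1*(-7))) + 32935 = -108*(-1/(3*(2 - 1*(-7)))) + 32935 = -108*(-1/(3*(2 + 7))) + 32935 = -108/((-3*9)) + 32935 = -108/(-27) + 32935 = -108*(-1/27) + 32935 = 4 + 32935 = 32939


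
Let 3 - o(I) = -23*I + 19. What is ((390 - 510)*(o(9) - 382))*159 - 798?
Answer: 3643482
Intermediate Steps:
o(I) = -16 + 23*I (o(I) = 3 - (-23*I + 19) = 3 - (19 - 23*I) = 3 + (-19 + 23*I) = -16 + 23*I)
((390 - 510)*(o(9) - 382))*159 - 798 = ((390 - 510)*((-16 + 23*9) - 382))*159 - 798 = -120*((-16 + 207) - 382)*159 - 798 = -120*(191 - 382)*159 - 798 = -120*(-191)*159 - 798 = 22920*159 - 798 = 3644280 - 798 = 3643482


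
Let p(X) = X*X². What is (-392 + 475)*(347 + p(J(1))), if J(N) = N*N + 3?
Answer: 34113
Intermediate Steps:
J(N) = 3 + N² (J(N) = N² + 3 = 3 + N²)
p(X) = X³
(-392 + 475)*(347 + p(J(1))) = (-392 + 475)*(347 + (3 + 1²)³) = 83*(347 + (3 + 1)³) = 83*(347 + 4³) = 83*(347 + 64) = 83*411 = 34113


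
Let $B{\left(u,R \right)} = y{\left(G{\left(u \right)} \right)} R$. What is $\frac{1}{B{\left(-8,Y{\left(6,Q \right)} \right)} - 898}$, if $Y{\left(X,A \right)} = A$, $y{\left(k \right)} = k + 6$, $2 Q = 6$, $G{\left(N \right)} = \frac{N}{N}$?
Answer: $- \frac{1}{877} \approx -0.0011403$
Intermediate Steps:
$G{\left(N \right)} = 1$
$Q = 3$ ($Q = \frac{1}{2} \cdot 6 = 3$)
$y{\left(k \right)} = 6 + k$
$B{\left(u,R \right)} = 7 R$ ($B{\left(u,R \right)} = \left(6 + 1\right) R = 7 R$)
$\frac{1}{B{\left(-8,Y{\left(6,Q \right)} \right)} - 898} = \frac{1}{7 \cdot 3 - 898} = \frac{1}{21 - 898} = \frac{1}{-877} = - \frac{1}{877}$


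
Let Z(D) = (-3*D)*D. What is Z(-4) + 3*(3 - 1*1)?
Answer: -42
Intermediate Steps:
Z(D) = -3*D²
Z(-4) + 3*(3 - 1*1) = -3*(-4)² + 3*(3 - 1*1) = -3*16 + 3*(3 - 1) = -48 + 3*2 = -48 + 6 = -42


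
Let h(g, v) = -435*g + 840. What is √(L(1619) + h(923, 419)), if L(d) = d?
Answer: I*√399046 ≈ 631.7*I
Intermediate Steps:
h(g, v) = 840 - 435*g
√(L(1619) + h(923, 419)) = √(1619 + (840 - 435*923)) = √(1619 + (840 - 401505)) = √(1619 - 400665) = √(-399046) = I*√399046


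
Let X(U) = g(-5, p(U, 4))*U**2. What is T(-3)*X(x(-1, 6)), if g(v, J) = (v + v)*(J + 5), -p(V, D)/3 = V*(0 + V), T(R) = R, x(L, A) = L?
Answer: 60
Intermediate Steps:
p(V, D) = -3*V**2 (p(V, D) = -3*V*(0 + V) = -3*V*V = -3*V**2)
g(v, J) = 2*v*(5 + J) (g(v, J) = (2*v)*(5 + J) = 2*v*(5 + J))
X(U) = U**2*(-50 + 30*U**2) (X(U) = (2*(-5)*(5 - 3*U**2))*U**2 = (-50 + 30*U**2)*U**2 = U**2*(-50 + 30*U**2))
T(-3)*X(x(-1, 6)) = -3*(-1)**2*(-50 + 30*(-1)**2) = -3*(-50 + 30*1) = -3*(-50 + 30) = -3*(-20) = 60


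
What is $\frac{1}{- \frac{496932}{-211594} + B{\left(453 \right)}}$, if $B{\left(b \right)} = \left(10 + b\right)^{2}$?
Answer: $\frac{105797}{22679845559} \approx 4.6648 \cdot 10^{-6}$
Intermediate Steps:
$\frac{1}{- \frac{496932}{-211594} + B{\left(453 \right)}} = \frac{1}{- \frac{496932}{-211594} + \left(10 + 453\right)^{2}} = \frac{1}{\left(-496932\right) \left(- \frac{1}{211594}\right) + 463^{2}} = \frac{1}{\frac{248466}{105797} + 214369} = \frac{1}{\frac{22679845559}{105797}} = \frac{105797}{22679845559}$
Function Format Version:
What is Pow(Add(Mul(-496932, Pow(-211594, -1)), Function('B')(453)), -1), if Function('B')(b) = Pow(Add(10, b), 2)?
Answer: Rational(105797, 22679845559) ≈ 4.6648e-6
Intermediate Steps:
Pow(Add(Mul(-496932, Pow(-211594, -1)), Function('B')(453)), -1) = Pow(Add(Mul(-496932, Pow(-211594, -1)), Pow(Add(10, 453), 2)), -1) = Pow(Add(Mul(-496932, Rational(-1, 211594)), Pow(463, 2)), -1) = Pow(Add(Rational(248466, 105797), 214369), -1) = Pow(Rational(22679845559, 105797), -1) = Rational(105797, 22679845559)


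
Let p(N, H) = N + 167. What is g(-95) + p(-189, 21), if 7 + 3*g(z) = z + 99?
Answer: -23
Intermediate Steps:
p(N, H) = 167 + N
g(z) = 92/3 + z/3 (g(z) = -7/3 + (z + 99)/3 = -7/3 + (99 + z)/3 = -7/3 + (33 + z/3) = 92/3 + z/3)
g(-95) + p(-189, 21) = (92/3 + (⅓)*(-95)) + (167 - 189) = (92/3 - 95/3) - 22 = -1 - 22 = -23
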